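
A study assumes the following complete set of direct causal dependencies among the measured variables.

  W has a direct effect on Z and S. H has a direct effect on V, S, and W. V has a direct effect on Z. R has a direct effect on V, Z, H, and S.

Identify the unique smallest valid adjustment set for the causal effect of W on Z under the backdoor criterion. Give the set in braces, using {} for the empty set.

Variables eligible for adjustment (non-descendants of W, excluding W and Z): {H, R, V}.
Backdoor paths from W to Z:
  P1: W <- H <- R -> V -> Z
  P2: W <- H <- R -> Z
  P3: W <- H -> V <- R -> Z
  P4: W <- H -> V -> Z
  P5: W <- H -> S <- R -> V -> Z
  P6: W <- H -> S <- R -> Z
The empty set is not sufficient: P1 (W <- H <- R -> V -> Z) has no collider blocking it and no conditioned non-collider, so it is open.
Try {H}:
  P1: blocked at chain node H ∈ conditioning set.
  P2: blocked at chain node H ∈ conditioning set.
  P3: blocked at fork node H ∈ conditioning set.
  P4: blocked at fork node H ∈ conditioning set.
  P5: blocked at fork node H ∈ conditioning set.
  P6: blocked at fork node H ∈ conditioning set.
{H} contains no descendant of W and blocks every backdoor path.
No other singleton works — e.g. {R} leaves P4 open — so {H} is the unique smallest valid adjustment set.

{H}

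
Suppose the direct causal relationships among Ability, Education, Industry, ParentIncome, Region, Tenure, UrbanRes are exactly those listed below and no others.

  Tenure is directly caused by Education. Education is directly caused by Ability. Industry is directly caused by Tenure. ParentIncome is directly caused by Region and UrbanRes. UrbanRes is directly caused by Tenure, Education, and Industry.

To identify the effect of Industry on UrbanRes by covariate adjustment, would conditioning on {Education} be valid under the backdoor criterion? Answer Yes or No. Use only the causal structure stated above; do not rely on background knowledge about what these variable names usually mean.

Backdoor paths from Industry to UrbanRes (paths whose first edge points into Industry):
  P1: Industry <- Tenure <- Education -> UrbanRes
  P2: Industry <- Tenure -> UrbanRes
Condition 1 (no descendant of Industry in the set): holds — descendants of Industry are {ParentIncome, UrbanRes}; none are in {Education}.
Condition 2 (every backdoor path blocked by {Education}):
  P1: blocked at fork node Education ∈ conditioning set.
  P2: open — no interior node is in the conditioning set.
{Education} does not satisfy the backdoor criterion.

No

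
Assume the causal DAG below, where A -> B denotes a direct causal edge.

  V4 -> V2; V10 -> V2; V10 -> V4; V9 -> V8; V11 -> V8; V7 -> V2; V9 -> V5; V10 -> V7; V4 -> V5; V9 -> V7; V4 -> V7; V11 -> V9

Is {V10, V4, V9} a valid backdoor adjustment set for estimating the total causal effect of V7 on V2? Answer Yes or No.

Yes

Backdoor paths from V7 to V2 (paths whose first edge points into V7):
  P1: V7 <- V10 -> V4 -> V2
  P2: V7 <- V10 -> V2
  P3: V7 <- V9 -> V5 <- V4 <- V10 -> V2
  P4: V7 <- V9 -> V5 <- V4 -> V2
  P5: V7 <- V4 <- V10 -> V2
  P6: V7 <- V4 -> V2
Condition 1 (no descendant of V7 in the set): holds — descendants of V7 are {V2}; none are in {V10, V4, V9}.
Condition 2 (every backdoor path blocked by {V10, V4, V9}):
  P1: blocked at fork node V10 ∈ conditioning set.
  P2: blocked at fork node V10 ∈ conditioning set.
  P3: blocked at fork node V9 ∈ conditioning set.
  P4: blocked at fork node V9 ∈ conditioning set.
  P5: blocked at chain node V4 ∈ conditioning set.
  P6: blocked at fork node V4 ∈ conditioning set.
{V10, V4, V9} satisfies the backdoor criterion.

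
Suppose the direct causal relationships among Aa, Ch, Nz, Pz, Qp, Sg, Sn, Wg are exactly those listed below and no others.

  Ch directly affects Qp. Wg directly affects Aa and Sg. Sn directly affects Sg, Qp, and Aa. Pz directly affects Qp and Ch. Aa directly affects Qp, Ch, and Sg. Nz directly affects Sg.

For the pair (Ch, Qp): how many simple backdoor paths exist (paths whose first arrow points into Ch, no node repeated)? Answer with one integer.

5

A backdoor path from Ch to Qp is any simple undirected path whose first edge points into Ch (i.e. leaves Ch via a parent).
Parents of Ch: {Aa, Pz}.
Enumerating:
  P1: Ch <- Pz -> Qp
  P2: Ch <- Aa <- Wg -> Sg <- Sn -> Qp
  P3: Ch <- Aa <- Sn -> Qp
  P4: Ch <- Aa -> Qp
  P5: Ch <- Aa -> Sg <- Sn -> Qp
That exhausts the simple backdoor paths. Count: 5.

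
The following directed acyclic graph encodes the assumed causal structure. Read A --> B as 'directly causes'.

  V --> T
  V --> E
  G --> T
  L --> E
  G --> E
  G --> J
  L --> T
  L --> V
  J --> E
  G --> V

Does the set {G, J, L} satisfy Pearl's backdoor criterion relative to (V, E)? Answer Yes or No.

Backdoor paths from V to E (paths whose first edge points into V):
  P1: V <- G -> J -> E
  P2: V <- G -> E
  P3: V <- G -> T <- L -> E
  P4: V <- L -> E
  P5: V <- L -> T <- G -> J -> E
  P6: V <- L -> T <- G -> E
Condition 1 (no descendant of V in the set): holds — descendants of V are {E, T}; none are in {G, J, L}.
Condition 2 (every backdoor path blocked by {G, J, L}):
  P1: blocked at fork node G ∈ conditioning set.
  P2: blocked at fork node G ∈ conditioning set.
  P3: blocked at fork node G ∈ conditioning set.
  P4: blocked at fork node L ∈ conditioning set.
  P5: blocked at fork node L ∈ conditioning set.
  P6: blocked at fork node L ∈ conditioning set.
{G, J, L} satisfies the backdoor criterion.

Yes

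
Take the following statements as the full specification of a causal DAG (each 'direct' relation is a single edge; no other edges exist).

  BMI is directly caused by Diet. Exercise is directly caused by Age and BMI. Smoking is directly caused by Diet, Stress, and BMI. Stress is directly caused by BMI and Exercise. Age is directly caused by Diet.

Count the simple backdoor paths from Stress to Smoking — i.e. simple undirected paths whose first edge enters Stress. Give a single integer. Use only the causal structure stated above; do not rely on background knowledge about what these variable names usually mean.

7

A backdoor path from Stress to Smoking is any simple undirected path whose first edge points into Stress (i.e. leaves Stress via a parent).
Parents of Stress: {BMI, Exercise}.
Enumerating:
  P1: Stress <- BMI <- Diet -> Smoking
  P2: Stress <- BMI -> Exercise <- Age <- Diet -> Smoking
  P3: Stress <- BMI -> Smoking
  P4: Stress <- Exercise <- BMI <- Diet -> Smoking
  P5: Stress <- Exercise <- BMI -> Smoking
  P6: Stress <- Exercise <- Age <- Diet -> BMI -> Smoking
  P7: Stress <- Exercise <- Age <- Diet -> Smoking
That exhausts the simple backdoor paths. Count: 7.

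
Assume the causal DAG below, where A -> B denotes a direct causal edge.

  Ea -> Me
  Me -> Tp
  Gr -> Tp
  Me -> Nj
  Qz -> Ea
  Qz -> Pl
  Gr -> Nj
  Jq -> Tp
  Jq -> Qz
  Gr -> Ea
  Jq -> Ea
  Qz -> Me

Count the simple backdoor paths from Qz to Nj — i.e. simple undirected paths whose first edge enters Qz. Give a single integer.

8

A backdoor path from Qz to Nj is any simple undirected path whose first edge points into Qz (i.e. leaves Qz via a parent).
Parents of Qz: {Jq}.
Enumerating:
  P1: Qz <- Jq -> Ea <- Gr -> Nj
  P2: Qz <- Jq -> Ea <- Gr -> Tp <- Me -> Nj
  P3: Qz <- Jq -> Ea -> Me -> Nj
  P4: Qz <- Jq -> Ea -> Me -> Tp <- Gr -> Nj
  P5: Qz <- Jq -> Tp <- Gr -> Ea -> Me -> Nj
  P6: Qz <- Jq -> Tp <- Gr -> Nj
  P7: Qz <- Jq -> Tp <- Me <- Ea <- Gr -> Nj
  P8: Qz <- Jq -> Tp <- Me -> Nj
That exhausts the simple backdoor paths. Count: 8.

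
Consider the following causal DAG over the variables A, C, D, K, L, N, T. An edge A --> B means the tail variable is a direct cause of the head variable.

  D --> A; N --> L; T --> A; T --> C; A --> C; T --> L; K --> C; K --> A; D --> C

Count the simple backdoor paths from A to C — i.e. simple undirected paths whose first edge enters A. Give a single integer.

A backdoor path from A to C is any simple undirected path whose first edge points into A (i.e. leaves A via a parent).
Parents of A: {D, K, T}.
Enumerating:
  P1: A <- D -> C
  P2: A <- T -> C
  P3: A <- K -> C
That exhausts the simple backdoor paths. Count: 3.

3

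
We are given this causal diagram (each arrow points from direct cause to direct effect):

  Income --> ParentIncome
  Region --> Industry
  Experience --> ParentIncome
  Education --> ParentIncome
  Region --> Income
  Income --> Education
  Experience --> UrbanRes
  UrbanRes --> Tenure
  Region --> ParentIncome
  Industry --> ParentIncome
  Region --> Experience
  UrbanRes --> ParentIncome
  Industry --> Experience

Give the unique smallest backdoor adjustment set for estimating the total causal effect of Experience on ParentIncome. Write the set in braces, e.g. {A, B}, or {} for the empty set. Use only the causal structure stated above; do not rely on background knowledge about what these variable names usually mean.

{Industry, Region}

Variables eligible for adjustment (non-descendants of Experience, excluding Experience and ParentIncome): {Education, Income, Industry, Region}.
Backdoor paths from Experience to ParentIncome:
  P1: Experience <- Region -> Industry -> ParentIncome
  P2: Experience <- Region -> Income -> Education -> ParentIncome
  P3: Experience <- Region -> Income -> ParentIncome
  P4: Experience <- Region -> ParentIncome
  P5: Experience <- Industry <- Region -> Income -> Education -> ParentIncome
  P6: Experience <- Industry <- Region -> Income -> ParentIncome
  P7: Experience <- Industry <- Region -> ParentIncome
  P8: Experience <- Industry -> ParentIncome
The empty set is not sufficient: P1 (Experience <- Region -> Industry -> ParentIncome) has no collider blocking it and no conditioned non-collider, so it is open.
Try {Industry, Region}:
  P1: blocked at fork node Region ∈ conditioning set.
  P2: blocked at fork node Region ∈ conditioning set.
  P3: blocked at fork node Region ∈ conditioning set.
  P4: blocked at fork node Region ∈ conditioning set.
  P5: blocked at chain node Industry ∈ conditioning set.
  P6: blocked at chain node Industry ∈ conditioning set.
  P7: blocked at chain node Industry ∈ conditioning set.
  P8: blocked at fork node Industry ∈ conditioning set.
{Industry, Region} contains no descendant of Experience and blocks every backdoor path.
Every element of {Industry, Region} is needed (dropping Industry leaves P8 open; dropping Region leaves P2 open), so no proper subset is valid.
Among all size-2 subsets of the eligible variables, only {Industry, Region} blocks every backdoor path, so it is the unique smallest valid adjustment set.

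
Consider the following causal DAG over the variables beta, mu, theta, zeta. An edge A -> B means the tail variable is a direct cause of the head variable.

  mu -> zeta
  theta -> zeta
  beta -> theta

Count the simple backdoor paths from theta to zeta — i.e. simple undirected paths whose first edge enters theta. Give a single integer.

0

A backdoor path from theta to zeta is any simple undirected path whose first edge points into theta (i.e. leaves theta via a parent).
Parents of theta: {beta}.
No simple path from any parent of theta reaches zeta without revisiting theta, so there are no backdoor paths.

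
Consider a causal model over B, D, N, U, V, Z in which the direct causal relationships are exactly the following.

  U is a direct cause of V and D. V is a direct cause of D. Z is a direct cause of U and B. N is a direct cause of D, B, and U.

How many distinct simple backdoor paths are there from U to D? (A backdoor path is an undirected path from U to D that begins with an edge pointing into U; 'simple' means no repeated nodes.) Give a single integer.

A backdoor path from U to D is any simple undirected path whose first edge points into U (i.e. leaves U via a parent).
Parents of U: {N, Z}.
Enumerating:
  P1: U <- N -> D
  P2: U <- Z -> B <- N -> D
That exhausts the simple backdoor paths. Count: 2.

2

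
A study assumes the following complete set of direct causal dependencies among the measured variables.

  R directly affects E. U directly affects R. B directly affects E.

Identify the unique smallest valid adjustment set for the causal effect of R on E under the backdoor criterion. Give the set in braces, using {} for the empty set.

Variables eligible for adjustment (non-descendants of R, excluding R and E): {B, U}.
Backdoor paths from R to E:
  (none)
With no backdoor paths the empty set already satisfies the criterion, and it is trivially minimal.

{}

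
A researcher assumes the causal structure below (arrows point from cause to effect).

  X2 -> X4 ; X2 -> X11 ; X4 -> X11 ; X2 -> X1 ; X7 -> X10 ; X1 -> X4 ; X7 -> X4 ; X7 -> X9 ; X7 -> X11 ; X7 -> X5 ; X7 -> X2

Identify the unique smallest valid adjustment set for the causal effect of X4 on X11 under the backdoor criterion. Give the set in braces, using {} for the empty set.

Variables eligible for adjustment (non-descendants of X4, excluding X4 and X11): {X1, X10, X2, X5, X7, X9}.
Backdoor paths from X4 to X11:
  P1: X4 <- X7 -> X2 -> X11
  P2: X4 <- X7 -> X11
  P3: X4 <- X2 <- X7 -> X11
  P4: X4 <- X2 -> X11
  P5: X4 <- X1 <- X2 <- X7 -> X11
  P6: X4 <- X1 <- X2 -> X11
The empty set is not sufficient: P1 (X4 <- X7 -> X2 -> X11) has no collider blocking it and no conditioned non-collider, so it is open.
Try {X2, X7}:
  P1: blocked at fork node X7 ∈ conditioning set.
  P2: blocked at fork node X7 ∈ conditioning set.
  P3: blocked at chain node X2 ∈ conditioning set.
  P4: blocked at fork node X2 ∈ conditioning set.
  P5: blocked at chain node X2 ∈ conditioning set.
  P6: blocked at fork node X2 ∈ conditioning set.
{X2, X7} contains no descendant of X4 and blocks every backdoor path.
Every element of {X2, X7} is needed (dropping X2 leaves P4 open; dropping X7 leaves P2 open), so no proper subset is valid.
Among all size-2 subsets of the eligible variables, only {X2, X7} blocks every backdoor path, so it is the unique smallest valid adjustment set.

{X2, X7}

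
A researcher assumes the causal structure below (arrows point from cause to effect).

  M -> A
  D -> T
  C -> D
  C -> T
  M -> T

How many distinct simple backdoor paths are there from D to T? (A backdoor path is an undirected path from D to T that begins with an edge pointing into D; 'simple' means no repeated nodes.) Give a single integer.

A backdoor path from D to T is any simple undirected path whose first edge points into D (i.e. leaves D via a parent).
Parents of D: {C}.
Enumerating:
  P1: D <- C -> T
That exhausts the simple backdoor paths. Count: 1.

1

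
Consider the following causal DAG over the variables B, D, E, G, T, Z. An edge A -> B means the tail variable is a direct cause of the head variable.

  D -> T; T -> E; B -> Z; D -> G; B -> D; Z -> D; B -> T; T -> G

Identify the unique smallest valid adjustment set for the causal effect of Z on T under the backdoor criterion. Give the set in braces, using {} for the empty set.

{B}

Variables eligible for adjustment (non-descendants of Z, excluding Z and T): {B}.
Backdoor paths from Z to T:
  P1: Z <- B -> D -> T
  P2: Z <- B -> D -> G <- T
  P3: Z <- B -> T
The empty set is not sufficient: P1 (Z <- B -> D -> T) has no collider blocking it and no conditioned non-collider, so it is open.
Try {B}:
  P1: blocked at fork node B ∈ conditioning set.
  P2: blocked at fork node B ∈ conditioning set.
  P3: blocked at fork node B ∈ conditioning set.
{B} contains no descendant of Z and blocks every backdoor path.
{B} is the unique smallest valid adjustment set.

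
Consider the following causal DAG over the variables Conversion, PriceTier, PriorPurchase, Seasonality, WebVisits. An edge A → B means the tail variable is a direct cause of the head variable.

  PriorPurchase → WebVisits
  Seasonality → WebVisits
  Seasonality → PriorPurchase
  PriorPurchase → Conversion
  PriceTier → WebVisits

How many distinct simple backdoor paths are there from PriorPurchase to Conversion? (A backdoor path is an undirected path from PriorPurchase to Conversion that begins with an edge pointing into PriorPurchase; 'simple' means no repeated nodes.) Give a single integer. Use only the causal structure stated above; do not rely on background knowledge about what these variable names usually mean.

0

A backdoor path from PriorPurchase to Conversion is any simple undirected path whose first edge points into PriorPurchase (i.e. leaves PriorPurchase via a parent).
Parents of PriorPurchase: {Seasonality}.
No simple path from any parent of PriorPurchase reaches Conversion without revisiting PriorPurchase, so there are no backdoor paths.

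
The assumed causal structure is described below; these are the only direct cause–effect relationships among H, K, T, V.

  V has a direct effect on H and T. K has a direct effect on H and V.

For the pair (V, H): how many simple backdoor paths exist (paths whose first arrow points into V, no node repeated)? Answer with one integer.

A backdoor path from V to H is any simple undirected path whose first edge points into V (i.e. leaves V via a parent).
Parents of V: {K}.
Enumerating:
  P1: V <- K -> H
That exhausts the simple backdoor paths. Count: 1.

1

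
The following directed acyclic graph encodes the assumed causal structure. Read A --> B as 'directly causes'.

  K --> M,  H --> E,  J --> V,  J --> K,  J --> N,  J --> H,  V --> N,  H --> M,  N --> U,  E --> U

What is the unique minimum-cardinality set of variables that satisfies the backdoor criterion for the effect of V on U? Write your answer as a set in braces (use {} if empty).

{J}

Variables eligible for adjustment (non-descendants of V, excluding V and U): {E, H, J, K, M}.
Backdoor paths from V to U:
  P1: V <- J -> H -> E -> U
  P2: V <- J -> K -> M <- H -> E -> U
  P3: V <- J -> N -> U
The empty set is not sufficient: P1 (V <- J -> H -> E -> U) has no collider blocking it and no conditioned non-collider, so it is open.
Try {J}:
  P1: blocked at fork node J ∈ conditioning set.
  P2: blocked at fork node J ∈ conditioning set.
  P3: blocked at fork node J ∈ conditioning set.
{J} contains no descendant of V and blocks every backdoor path.
No other singleton works — e.g. {H} leaves P3 open — so {J} is the unique smallest valid adjustment set.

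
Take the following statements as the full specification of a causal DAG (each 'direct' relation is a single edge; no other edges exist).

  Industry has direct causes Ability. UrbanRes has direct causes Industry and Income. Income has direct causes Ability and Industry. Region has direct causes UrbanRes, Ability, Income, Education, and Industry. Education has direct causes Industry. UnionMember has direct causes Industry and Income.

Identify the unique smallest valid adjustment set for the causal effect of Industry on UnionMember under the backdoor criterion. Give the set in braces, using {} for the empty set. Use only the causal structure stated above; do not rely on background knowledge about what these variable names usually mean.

Variables eligible for adjustment (non-descendants of Industry, excluding Industry and UnionMember): {Ability}.
Backdoor paths from Industry to UnionMember:
  P1: Industry <- Ability -> Income -> UnionMember
  P2: Industry <- Ability -> Region <- Income -> UnionMember
  P3: Industry <- Ability -> Region <- UrbanRes <- Income -> UnionMember
The empty set is not sufficient: P1 (Industry <- Ability -> Income -> UnionMember) has no collider blocking it and no conditioned non-collider, so it is open.
Try {Ability}:
  P1: blocked at fork node Ability ∈ conditioning set.
  P2: blocked at fork node Ability ∈ conditioning set.
  P3: blocked at fork node Ability ∈ conditioning set.
{Ability} contains no descendant of Industry and blocks every backdoor path.
{Ability} is the unique smallest valid adjustment set.

{Ability}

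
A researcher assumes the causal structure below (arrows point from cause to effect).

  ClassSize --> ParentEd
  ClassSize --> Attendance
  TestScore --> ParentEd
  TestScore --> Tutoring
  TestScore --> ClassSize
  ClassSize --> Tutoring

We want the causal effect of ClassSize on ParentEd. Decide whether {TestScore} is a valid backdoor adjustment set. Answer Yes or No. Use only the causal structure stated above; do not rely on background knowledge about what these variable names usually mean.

Backdoor paths from ClassSize to ParentEd (paths whose first edge points into ClassSize):
  P1: ClassSize <- TestScore -> ParentEd
Condition 1 (no descendant of ClassSize in the set): holds — descendants of ClassSize are {Attendance, ParentEd, Tutoring}; none are in {TestScore}.
Condition 2 (every backdoor path blocked by {TestScore}):
  P1: blocked at fork node TestScore ∈ conditioning set.
{TestScore} satisfies the backdoor criterion.

Yes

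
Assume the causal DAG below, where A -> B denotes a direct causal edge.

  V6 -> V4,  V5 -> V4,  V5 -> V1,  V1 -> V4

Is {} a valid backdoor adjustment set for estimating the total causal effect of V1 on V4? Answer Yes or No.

No

Backdoor paths from V1 to V4 (paths whose first edge points into V1):
  P1: V1 <- V5 -> V4
Condition 1 (no descendant of V1 in the set): holds — descendants of V1 are {V4}; none are in {}.
Condition 2 (every backdoor path blocked by {}):
  P1: open — no interior node is in the conditioning set.
{} does not satisfy the backdoor criterion.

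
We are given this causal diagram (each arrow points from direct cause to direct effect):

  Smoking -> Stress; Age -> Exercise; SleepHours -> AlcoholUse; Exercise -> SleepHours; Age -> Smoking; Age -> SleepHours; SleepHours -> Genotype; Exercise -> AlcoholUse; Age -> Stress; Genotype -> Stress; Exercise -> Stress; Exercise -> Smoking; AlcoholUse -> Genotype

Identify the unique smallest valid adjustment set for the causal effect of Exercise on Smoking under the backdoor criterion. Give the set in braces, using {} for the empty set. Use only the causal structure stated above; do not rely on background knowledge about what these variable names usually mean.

{Age}

Variables eligible for adjustment (non-descendants of Exercise, excluding Exercise and Smoking): {Age}.
Backdoor paths from Exercise to Smoking:
  P1: Exercise <- Age -> SleepHours -> AlcoholUse -> Genotype -> Stress <- Smoking
  P2: Exercise <- Age -> SleepHours -> Genotype -> Stress <- Smoking
  P3: Exercise <- Age -> Smoking
  P4: Exercise <- Age -> Stress <- Smoking
The empty set is not sufficient: P3 (Exercise <- Age -> Smoking) has no collider blocking it and no conditioned non-collider, so it is open.
Try {Age}:
  P1: blocked at fork node Age ∈ conditioning set.
  P2: blocked at fork node Age ∈ conditioning set.
  P3: blocked at fork node Age ∈ conditioning set.
  P4: blocked at fork node Age ∈ conditioning set.
{Age} contains no descendant of Exercise and blocks every backdoor path.
{Age} is the unique smallest valid adjustment set.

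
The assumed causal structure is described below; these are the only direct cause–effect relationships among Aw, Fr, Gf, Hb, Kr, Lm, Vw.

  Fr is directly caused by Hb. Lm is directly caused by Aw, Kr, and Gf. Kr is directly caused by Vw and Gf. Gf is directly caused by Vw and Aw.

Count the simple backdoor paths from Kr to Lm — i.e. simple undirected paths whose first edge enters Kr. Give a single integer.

A backdoor path from Kr to Lm is any simple undirected path whose first edge points into Kr (i.e. leaves Kr via a parent).
Parents of Kr: {Gf, Vw}.
Enumerating:
  P1: Kr <- Vw -> Gf <- Aw -> Lm
  P2: Kr <- Vw -> Gf -> Lm
  P3: Kr <- Gf <- Aw -> Lm
  P4: Kr <- Gf -> Lm
That exhausts the simple backdoor paths. Count: 4.

4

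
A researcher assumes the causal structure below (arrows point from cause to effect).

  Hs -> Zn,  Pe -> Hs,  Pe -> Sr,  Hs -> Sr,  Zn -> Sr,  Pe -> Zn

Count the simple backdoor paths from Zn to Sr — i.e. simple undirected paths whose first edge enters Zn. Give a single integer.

4

A backdoor path from Zn to Sr is any simple undirected path whose first edge points into Zn (i.e. leaves Zn via a parent).
Parents of Zn: {Hs, Pe}.
Enumerating:
  P1: Zn <- Pe -> Hs -> Sr
  P2: Zn <- Pe -> Sr
  P3: Zn <- Hs <- Pe -> Sr
  P4: Zn <- Hs -> Sr
That exhausts the simple backdoor paths. Count: 4.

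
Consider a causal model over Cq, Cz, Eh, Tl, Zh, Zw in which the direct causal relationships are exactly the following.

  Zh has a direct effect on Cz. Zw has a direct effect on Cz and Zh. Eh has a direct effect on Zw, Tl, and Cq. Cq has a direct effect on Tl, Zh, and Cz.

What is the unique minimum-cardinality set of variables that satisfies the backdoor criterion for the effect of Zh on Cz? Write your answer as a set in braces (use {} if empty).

{Cq, Zw}

Variables eligible for adjustment (non-descendants of Zh, excluding Zh and Cz): {Cq, Eh, Tl, Zw}.
Backdoor paths from Zh to Cz:
  P1: Zh <- Zw <- Eh -> Cq -> Cz
  P2: Zh <- Zw <- Eh -> Tl <- Cq -> Cz
  P3: Zh <- Zw -> Cz
  P4: Zh <- Cq <- Eh -> Zw -> Cz
  P5: Zh <- Cq -> Cz
  P6: Zh <- Cq -> Tl <- Eh -> Zw -> Cz
The empty set is not sufficient: P1 (Zh <- Zw <- Eh -> Cq -> Cz) has no collider blocking it and no conditioned non-collider, so it is open.
Try {Cq, Zw}:
  P1: blocked at chain node Zw ∈ conditioning set.
  P2: blocked at chain node Zw ∈ conditioning set.
  P3: blocked at fork node Zw ∈ conditioning set.
  P4: blocked at chain node Cq ∈ conditioning set.
  P5: blocked at fork node Cq ∈ conditioning set.
  P6: blocked at fork node Cq ∈ conditioning set.
{Cq, Zw} contains no descendant of Zh and blocks every backdoor path.
Every element of {Cq, Zw} is needed (dropping Cq leaves P5 open; dropping Zw leaves P3 open), so no proper subset is valid.
Among all size-2 subsets of the eligible variables, only {Cq, Zw} blocks every backdoor path, so it is the unique smallest valid adjustment set.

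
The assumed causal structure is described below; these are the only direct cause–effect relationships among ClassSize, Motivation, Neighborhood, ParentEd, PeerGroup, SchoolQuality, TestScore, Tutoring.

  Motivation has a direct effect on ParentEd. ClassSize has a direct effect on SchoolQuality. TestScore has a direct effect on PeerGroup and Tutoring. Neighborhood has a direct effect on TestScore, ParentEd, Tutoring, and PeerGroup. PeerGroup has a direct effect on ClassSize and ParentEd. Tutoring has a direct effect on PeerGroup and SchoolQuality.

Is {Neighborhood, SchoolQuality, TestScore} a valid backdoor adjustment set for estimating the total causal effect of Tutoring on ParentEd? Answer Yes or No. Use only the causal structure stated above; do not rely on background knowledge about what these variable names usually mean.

No

Backdoor paths from Tutoring to ParentEd (paths whose first edge points into Tutoring):
  P1: Tutoring <- Neighborhood -> TestScore -> PeerGroup -> ParentEd
  P2: Tutoring <- Neighborhood -> PeerGroup -> ParentEd
  P3: Tutoring <- Neighborhood -> ParentEd
  P4: Tutoring <- TestScore <- Neighborhood -> PeerGroup -> ParentEd
  P5: Tutoring <- TestScore <- Neighborhood -> ParentEd
  P6: Tutoring <- TestScore -> PeerGroup <- Neighborhood -> ParentEd
  P7: Tutoring <- TestScore -> PeerGroup -> ParentEd
Condition 1 (no descendant of Tutoring in the set): FAILS — SchoolQuality is a descendant of Tutoring.
Condition 2 (every backdoor path blocked by {Neighborhood, SchoolQuality, TestScore}):
  P1: blocked at fork node Neighborhood ∈ conditioning set.
  P2: blocked at fork node Neighborhood ∈ conditioning set.
  P3: blocked at fork node Neighborhood ∈ conditioning set.
  P4: blocked at chain node TestScore ∈ conditioning set.
  P5: blocked at chain node TestScore ∈ conditioning set.
  P6: blocked at fork node TestScore ∈ conditioning set.
  P7: blocked at fork node TestScore ∈ conditioning set.
{Neighborhood, SchoolQuality, TestScore} does not satisfy the backdoor criterion.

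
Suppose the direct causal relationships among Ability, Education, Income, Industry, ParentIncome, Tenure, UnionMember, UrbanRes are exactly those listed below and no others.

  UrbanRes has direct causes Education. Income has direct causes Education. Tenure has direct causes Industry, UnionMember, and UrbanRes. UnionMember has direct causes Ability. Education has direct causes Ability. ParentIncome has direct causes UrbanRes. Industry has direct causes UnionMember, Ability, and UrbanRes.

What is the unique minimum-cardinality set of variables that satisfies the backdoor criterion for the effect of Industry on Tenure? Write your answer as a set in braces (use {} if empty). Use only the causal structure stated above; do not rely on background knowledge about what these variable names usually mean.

Variables eligible for adjustment (non-descendants of Industry, excluding Industry and Tenure): {Ability, Education, Income, ParentIncome, UnionMember, UrbanRes}.
Backdoor paths from Industry to Tenure:
  P1: Industry <- Ability -> Education -> UrbanRes -> Tenure
  P2: Industry <- Ability -> UnionMember -> Tenure
  P3: Industry <- UnionMember <- Ability -> Education -> UrbanRes -> Tenure
  P4: Industry <- UnionMember -> Tenure
  P5: Industry <- UrbanRes <- Education <- Ability -> UnionMember -> Tenure
  P6: Industry <- UrbanRes -> Tenure
The empty set is not sufficient: P1 (Industry <- Ability -> Education -> UrbanRes -> Tenure) has no collider blocking it and no conditioned non-collider, so it is open.
Try {UnionMember, UrbanRes}:
  P1: blocked at chain node UrbanRes ∈ conditioning set.
  P2: blocked at chain node UnionMember ∈ conditioning set.
  P3: blocked at chain node UnionMember ∈ conditioning set.
  P4: blocked at fork node UnionMember ∈ conditioning set.
  P5: blocked at chain node UrbanRes ∈ conditioning set.
  P6: blocked at fork node UrbanRes ∈ conditioning set.
{UnionMember, UrbanRes} contains no descendant of Industry and blocks every backdoor path.
Every element of {UnionMember, UrbanRes} is needed (dropping UnionMember leaves P2 open; dropping UrbanRes leaves P1 open), so no proper subset is valid.
Among all size-2 subsets of the eligible variables, only {UnionMember, UrbanRes} blocks every backdoor path, so it is the unique smallest valid adjustment set.

{UnionMember, UrbanRes}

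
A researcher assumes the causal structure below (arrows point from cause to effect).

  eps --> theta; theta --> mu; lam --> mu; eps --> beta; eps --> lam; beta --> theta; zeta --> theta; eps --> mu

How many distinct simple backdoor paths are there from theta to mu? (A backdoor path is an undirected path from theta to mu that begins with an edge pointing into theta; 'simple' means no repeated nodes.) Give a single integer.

A backdoor path from theta to mu is any simple undirected path whose first edge points into theta (i.e. leaves theta via a parent).
Parents of theta: {beta, eps, zeta}.
Enumerating:
  P1: theta <- eps -> lam -> mu
  P2: theta <- eps -> mu
  P3: theta <- beta <- eps -> lam -> mu
  P4: theta <- beta <- eps -> mu
That exhausts the simple backdoor paths. Count: 4.

4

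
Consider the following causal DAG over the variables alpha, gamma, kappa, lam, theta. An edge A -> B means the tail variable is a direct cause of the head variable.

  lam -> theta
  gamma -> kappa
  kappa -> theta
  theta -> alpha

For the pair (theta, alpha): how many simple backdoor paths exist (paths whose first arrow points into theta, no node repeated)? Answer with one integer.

0

A backdoor path from theta to alpha is any simple undirected path whose first edge points into theta (i.e. leaves theta via a parent).
Parents of theta: {kappa, lam}.
No simple path from any parent of theta reaches alpha without revisiting theta, so there are no backdoor paths.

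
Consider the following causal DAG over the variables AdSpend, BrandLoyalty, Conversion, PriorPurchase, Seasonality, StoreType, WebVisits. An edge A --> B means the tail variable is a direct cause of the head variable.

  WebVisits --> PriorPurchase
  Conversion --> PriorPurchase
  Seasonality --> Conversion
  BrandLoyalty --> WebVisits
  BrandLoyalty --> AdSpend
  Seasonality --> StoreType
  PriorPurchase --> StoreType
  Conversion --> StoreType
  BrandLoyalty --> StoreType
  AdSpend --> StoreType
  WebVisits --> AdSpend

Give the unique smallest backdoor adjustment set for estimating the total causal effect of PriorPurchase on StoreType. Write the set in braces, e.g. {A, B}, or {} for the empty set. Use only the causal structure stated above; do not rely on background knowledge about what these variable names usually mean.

{Conversion, WebVisits}

Variables eligible for adjustment (non-descendants of PriorPurchase, excluding PriorPurchase and StoreType): {AdSpend, BrandLoyalty, Conversion, Seasonality, WebVisits}.
Backdoor paths from PriorPurchase to StoreType:
  P1: PriorPurchase <- Conversion <- Seasonality -> StoreType
  P2: PriorPurchase <- Conversion -> StoreType
  P3: PriorPurchase <- WebVisits <- BrandLoyalty -> AdSpend -> StoreType
  P4: PriorPurchase <- WebVisits <- BrandLoyalty -> StoreType
  P5: PriorPurchase <- WebVisits -> AdSpend <- BrandLoyalty -> StoreType
  P6: PriorPurchase <- WebVisits -> AdSpend -> StoreType
The empty set is not sufficient: P1 (PriorPurchase <- Conversion <- Seasonality -> StoreType) has no collider blocking it and no conditioned non-collider, so it is open.
Try {Conversion, WebVisits}:
  P1: blocked at chain node Conversion ∈ conditioning set.
  P2: blocked at fork node Conversion ∈ conditioning set.
  P3: blocked at chain node WebVisits ∈ conditioning set.
  P4: blocked at chain node WebVisits ∈ conditioning set.
  P5: blocked at fork node WebVisits ∈ conditioning set.
  P6: blocked at fork node WebVisits ∈ conditioning set.
{Conversion, WebVisits} contains no descendant of PriorPurchase and blocks every backdoor path.
Every element of {Conversion, WebVisits} is needed (dropping Conversion leaves P1 open; dropping WebVisits leaves P3 open), so no proper subset is valid.
Among all size-2 subsets of the eligible variables, only {Conversion, WebVisits} blocks every backdoor path, so it is the unique smallest valid adjustment set.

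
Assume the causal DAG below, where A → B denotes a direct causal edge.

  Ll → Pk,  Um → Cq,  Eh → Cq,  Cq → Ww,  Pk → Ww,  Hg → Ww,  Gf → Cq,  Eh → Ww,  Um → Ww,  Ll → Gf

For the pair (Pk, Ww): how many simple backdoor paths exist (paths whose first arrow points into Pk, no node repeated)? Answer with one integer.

A backdoor path from Pk to Ww is any simple undirected path whose first edge points into Pk (i.e. leaves Pk via a parent).
Parents of Pk: {Ll}.
Enumerating:
  P1: Pk <- Ll -> Gf -> Cq <- Eh -> Ww
  P2: Pk <- Ll -> Gf -> Cq <- Um -> Ww
  P3: Pk <- Ll -> Gf -> Cq -> Ww
That exhausts the simple backdoor paths. Count: 3.

3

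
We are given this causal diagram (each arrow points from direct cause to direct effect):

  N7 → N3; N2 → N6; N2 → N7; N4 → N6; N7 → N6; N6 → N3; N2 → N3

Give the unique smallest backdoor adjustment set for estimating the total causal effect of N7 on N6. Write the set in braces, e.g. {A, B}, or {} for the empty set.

{N2}

Variables eligible for adjustment (non-descendants of N7, excluding N7 and N6): {N2, N4}.
Backdoor paths from N7 to N6:
  P1: N7 <- N2 -> N6
  P2: N7 <- N2 -> N3 <- N6
The empty set is not sufficient: P1 (N7 <- N2 -> N6) has no collider blocking it and no conditioned non-collider, so it is open.
Try {N2}:
  P1: blocked at fork node N2 ∈ conditioning set.
  P2: blocked at fork node N2 ∈ conditioning set.
{N2} contains no descendant of N7 and blocks every backdoor path.
No other singleton works — e.g. {N4} leaves P1 open — so {N2} is the unique smallest valid adjustment set.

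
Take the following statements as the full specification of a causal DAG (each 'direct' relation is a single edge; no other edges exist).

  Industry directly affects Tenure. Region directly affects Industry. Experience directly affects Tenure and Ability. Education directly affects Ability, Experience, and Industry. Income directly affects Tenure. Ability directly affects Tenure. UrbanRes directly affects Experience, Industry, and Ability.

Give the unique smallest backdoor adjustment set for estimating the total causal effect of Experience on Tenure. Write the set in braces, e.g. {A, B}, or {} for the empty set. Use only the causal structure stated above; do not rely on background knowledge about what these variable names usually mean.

{Education, UrbanRes}

Variables eligible for adjustment (non-descendants of Experience, excluding Experience and Tenure): {Education, Income, Industry, Region, UrbanRes}.
Backdoor paths from Experience to Tenure:
  P1: Experience <- UrbanRes -> Industry <- Education -> Ability -> Tenure
  P2: Experience <- UrbanRes -> Industry -> Tenure
  P3: Experience <- UrbanRes -> Ability <- Education -> Industry -> Tenure
  P4: Experience <- UrbanRes -> Ability -> Tenure
  P5: Experience <- Education -> Industry <- UrbanRes -> Ability -> Tenure
  P6: Experience <- Education -> Industry -> Tenure
  P7: Experience <- Education -> Ability <- UrbanRes -> Industry -> Tenure
  P8: Experience <- Education -> Ability -> Tenure
The empty set is not sufficient: P2 (Experience <- UrbanRes -> Industry -> Tenure) has no collider blocking it and no conditioned non-collider, so it is open.
Try {Education, UrbanRes}:
  P1: blocked at fork node UrbanRes ∈ conditioning set.
  P2: blocked at fork node UrbanRes ∈ conditioning set.
  P3: blocked at fork node UrbanRes ∈ conditioning set.
  P4: blocked at fork node UrbanRes ∈ conditioning set.
  P5: blocked at fork node Education ∈ conditioning set.
  P6: blocked at fork node Education ∈ conditioning set.
  P7: blocked at fork node Education ∈ conditioning set.
  P8: blocked at fork node Education ∈ conditioning set.
{Education, UrbanRes} contains no descendant of Experience and blocks every backdoor path.
Every element of {Education, UrbanRes} is needed (dropping Education leaves P6 open; dropping UrbanRes leaves P2 open), so no proper subset is valid.
Among all size-2 subsets of the eligible variables, only {Education, UrbanRes} blocks every backdoor path, so it is the unique smallest valid adjustment set.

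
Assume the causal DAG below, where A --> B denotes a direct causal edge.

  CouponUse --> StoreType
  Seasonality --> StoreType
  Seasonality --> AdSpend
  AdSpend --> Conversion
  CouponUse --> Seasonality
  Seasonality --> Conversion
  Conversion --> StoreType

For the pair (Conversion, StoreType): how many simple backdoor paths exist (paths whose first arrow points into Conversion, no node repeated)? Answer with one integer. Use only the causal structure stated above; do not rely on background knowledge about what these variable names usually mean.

4

A backdoor path from Conversion to StoreType is any simple undirected path whose first edge points into Conversion (i.e. leaves Conversion via a parent).
Parents of Conversion: {AdSpend, Seasonality}.
Enumerating:
  P1: Conversion <- Seasonality <- CouponUse -> StoreType
  P2: Conversion <- Seasonality -> StoreType
  P3: Conversion <- AdSpend <- Seasonality <- CouponUse -> StoreType
  P4: Conversion <- AdSpend <- Seasonality -> StoreType
That exhausts the simple backdoor paths. Count: 4.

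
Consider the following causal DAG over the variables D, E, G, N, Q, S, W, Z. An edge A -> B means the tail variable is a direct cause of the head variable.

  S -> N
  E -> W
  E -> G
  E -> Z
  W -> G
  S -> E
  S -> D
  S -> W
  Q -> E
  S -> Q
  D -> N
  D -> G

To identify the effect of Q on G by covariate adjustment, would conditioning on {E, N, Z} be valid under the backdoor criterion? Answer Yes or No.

No

Backdoor paths from Q to G (paths whose first edge points into Q):
  P1: Q <- S -> D -> G
  P2: Q <- S -> E -> W -> G
  P3: Q <- S -> E -> G
  P4: Q <- S -> W <- E -> G
  P5: Q <- S -> W -> G
  P6: Q <- S -> N <- D -> G
Condition 1 (no descendant of Q in the set): FAILS — E and Z are descendants of Q.
Condition 2 (every backdoor path blocked by {E, N, Z}):
  P1: open — no interior node is in the conditioning set.
  P2: blocked at chain node E ∈ conditioning set.
  P3: blocked at chain node E ∈ conditioning set.
  P4: blocked at collider W (neither it nor any descendant is in the conditioning set).
  P5: open — no interior node is in the conditioning set.
  P6: open — collider(s) N are conditioned on (or have a conditioned descendant) and no non-collider on the path is in the set.
{E, N, Z} does not satisfy the backdoor criterion.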